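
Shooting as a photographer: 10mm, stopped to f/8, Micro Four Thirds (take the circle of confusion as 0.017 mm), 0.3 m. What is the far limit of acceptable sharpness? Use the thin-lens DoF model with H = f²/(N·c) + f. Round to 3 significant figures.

Hyperfocal distance H = f²/(N·c) + f = 10²/(8 × 0.017) + 10 = 100/0.136 + 10 ≈ 745.3 mm ≈ 0.745 m.
Far limit Df = s·(H − f)/(H − s) = 300 × (745.3 − 10) / (745.3 − 300) = 300 × 735.3 / 445.3 ≈ 495.38 mm.

495 mm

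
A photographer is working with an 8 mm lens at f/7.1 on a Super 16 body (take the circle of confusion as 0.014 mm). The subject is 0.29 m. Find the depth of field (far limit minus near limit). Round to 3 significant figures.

314 mm

Hyperfocal distance H = f²/(N·c) + f = 8²/(7.1 × 0.014) + 8 = 64/0.0994 + 8 ≈ 651.9 mm ≈ 0.652 m.
Near limit Dn = s·(H − f)/(H + s − 2f) = 290 × (651.9 − 8) / (651.9 + 290 − 2 × 8) = 290 × 643.9 / 925.9 ≈ 201.67 mm.
Far limit Df = s·(H − f)/(H − s) = 290 × (651.9 − 8) / (651.9 − 290) = 290 × 643.9 / 361.9 ≈ 516.00 mm.
Depth of field = Df − Dn = 516.00 − 201.67 ≈ 314.33 mm.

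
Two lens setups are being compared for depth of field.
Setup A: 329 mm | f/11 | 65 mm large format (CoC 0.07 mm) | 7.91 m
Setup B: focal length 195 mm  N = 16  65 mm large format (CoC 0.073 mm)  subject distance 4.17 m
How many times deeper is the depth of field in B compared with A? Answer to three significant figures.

Setup A: H = 329²/(11×0.07) + 329 ≈ 140901.7 mm; DoF = Df − Dn = 8360.90 − 7505.25 ≈ 855.65 mm.
Setup B: H = 195²/(16×0.073) + 195 ≈ 32750.7 mm; DoF = Df − Dn = 4750.0 − 3716.3 ≈ 1033.7 mm.
Ratio = 1033.7 / 855.65 ≈ 1.21.

1.21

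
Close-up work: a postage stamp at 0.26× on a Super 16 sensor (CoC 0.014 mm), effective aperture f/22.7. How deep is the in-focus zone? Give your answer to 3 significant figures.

At magnification m, DoF ≈ 2·N_eff·c/m² = 2 × 22.7 × 0.014 / 0.26² = 0.6356 / 0.0676 ≈ 9.4 mm.

9.40 mm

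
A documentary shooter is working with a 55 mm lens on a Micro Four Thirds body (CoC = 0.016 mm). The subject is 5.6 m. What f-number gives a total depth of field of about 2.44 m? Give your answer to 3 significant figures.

f/7.11

Write h = H − f = f²/(N·c). The thin-lens limits are Dn = s·h/(h + (s−f)) and Df = s·h/(h − (s−f)), so DoF = Df − Dn = 2·s·(s−f)·h / (h² − (s−f)²).
That is a quadratic in h: DoF·h² − 2·s·(s−f)·h − DoF·(s−f)² = 0 ⇒ h = (s−f)·(s + √(s² + DoF²)) / DoF = 5545 × (5600 + √(5600² + 2440²)) / 2440 = 5545 × (5600 + 6108.49) / 2440 ≈ 26608 mm.
Then N = f²/(c·h) = 55² / (0.016 × 26608) = 3025 / 425.73 ≈ 7.11.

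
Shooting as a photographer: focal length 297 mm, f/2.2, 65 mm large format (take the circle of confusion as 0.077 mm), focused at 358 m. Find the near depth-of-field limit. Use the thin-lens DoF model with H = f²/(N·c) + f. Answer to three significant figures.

Hyperfocal distance H = f²/(N·c) + f = 297²/(2.2 × 0.077) + 297 = 88209/0.1694 + 297 ≈ 521011.3 mm ≈ 521.0 m.
Near limit Dn = s·(H − f)/(H + s − 2f) = 358000 × (521011.3 − 297) / (521011.3 + 358000 − 2 × 297) = 358000 × 520714.3 / 878417.3 ≈ 212218 mm ≈ 212 m.

212 m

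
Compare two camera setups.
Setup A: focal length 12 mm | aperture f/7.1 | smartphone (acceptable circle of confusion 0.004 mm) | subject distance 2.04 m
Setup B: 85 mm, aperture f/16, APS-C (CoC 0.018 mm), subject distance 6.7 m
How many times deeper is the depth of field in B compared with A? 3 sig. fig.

1.95

Setup A: H = 12²/(7.1×0.004) + 12 ≈ 5082.4 mm; DoF = Df − Dn = 3399.8 − 1457.2 ≈ 1942.6 mm.
Setup B: H = 85²/(16×0.018) + 85 ≈ 25171.8 mm; DoF = Df − Dn = 9099.4 − 5302.0 ≈ 3797.4 mm.
Ratio = 3797.4 / 1942.6 ≈ 1.95.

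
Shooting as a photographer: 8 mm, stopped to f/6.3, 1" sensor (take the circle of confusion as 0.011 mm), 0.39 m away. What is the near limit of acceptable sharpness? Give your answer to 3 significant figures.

Hyperfocal distance H = f²/(N·c) + f = 8²/(6.3 × 0.011) + 8 = 64/0.0693 + 8 ≈ 931.5 mm ≈ 0.932 m.
Near limit Dn = s·(H − f)/(H + s − 2f) = 390 × (931.5 − 8) / (931.5 + 390 − 2 × 8) = 390 × 923.5 / 1305.5 ≈ 275.88 mm.

276 mm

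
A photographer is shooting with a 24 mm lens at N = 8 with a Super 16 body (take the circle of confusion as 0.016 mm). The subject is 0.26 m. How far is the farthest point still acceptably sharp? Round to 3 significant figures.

Hyperfocal distance H = f²/(N·c) + f = 24²/(8 × 0.016) + 24 = 576/0.128 + 24 ≈ 4524.0 mm ≈ 4.524 m.
Far limit Df = s·(H − f)/(H − s) = 260 × (4524.0 − 24) / (4524.0 − 260) = 260 × 4500.0 / 4264.0 ≈ 274.39 mm.

274 mm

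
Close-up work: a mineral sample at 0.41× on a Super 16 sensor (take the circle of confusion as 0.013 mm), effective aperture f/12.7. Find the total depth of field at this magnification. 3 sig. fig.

1.96 mm

At magnification m, DoF ≈ 2·N_eff·c/m² = 2 × 12.7 × 0.013 / 0.41² = 0.3302 / 0.1681 ≈ 1.96 mm.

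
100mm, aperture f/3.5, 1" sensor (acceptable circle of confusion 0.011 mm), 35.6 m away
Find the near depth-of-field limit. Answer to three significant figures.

31.3 m

Hyperfocal distance H = f²/(N·c) + f = 100²/(3.5 × 0.011) + 100 = 10000/0.0385 + 100 ≈ 259840.3 mm ≈ 259.8 m.
Near limit Dn = s·(H − f)/(H + s − 2f) = 35600 × (259840.3 − 100) / (259840.3 + 35600 − 2 × 100) = 35600 × 259740.3 / 295240.3 ≈ 31319 mm ≈ 31.3 m.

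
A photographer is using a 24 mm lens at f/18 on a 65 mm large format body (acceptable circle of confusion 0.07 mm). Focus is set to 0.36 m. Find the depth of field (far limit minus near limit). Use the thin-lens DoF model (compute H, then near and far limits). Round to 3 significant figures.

1.15 m

Hyperfocal distance H = f²/(N·c) + f = 24²/(18 × 0.07) + 24 = 576/1.26 + 24 ≈ 481.1 mm ≈ 0.481 m.
Near limit Dn = s·(H − f)/(H + s − 2f) = 360 × (481.1 − 24) / (481.1 + 360 − 2 × 24) = 360 × 457.1 / 793.1 ≈ 207.5 mm.
Far limit Df = s·(H − f)/(H − s) = 360 × (481.1 − 24) / (481.1 − 360) = 360 × 457.1 / 121.1 ≈ 1358.5 mm.
Depth of field = Df − Dn = 1358.5 − 207.5 ≈ 1151.0 mm ≈ 1.15 m.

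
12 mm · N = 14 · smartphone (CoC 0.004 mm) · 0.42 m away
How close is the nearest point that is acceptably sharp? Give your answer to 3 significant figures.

Hyperfocal distance H = f²/(N·c) + f = 12²/(14 × 0.004) + 12 = 144/0.056 + 12 ≈ 2583.4 mm ≈ 2.583 m.
Near limit Dn = s·(H − f)/(H + s − 2f) = 420 × (2583.4 − 12) / (2583.4 + 420 − 2 × 12) = 420 × 2571.4 / 2979.4 ≈ 362.49 mm.

362 mm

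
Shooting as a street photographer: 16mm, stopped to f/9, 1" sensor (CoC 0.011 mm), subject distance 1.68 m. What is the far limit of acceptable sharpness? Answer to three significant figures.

Hyperfocal distance H = f²/(N·c) + f = 16²/(9 × 0.011) + 16 = 256/0.099 + 16 ≈ 2601.9 mm ≈ 2.602 m.
Far limit Df = s·(H − f)/(H − s) = 1680 × (2601.9 − 16) / (2601.9 − 1680) = 1680 × 2585.9 / 921.9 ≈ 4712.5 mm ≈ 4.71 m.

4.71 m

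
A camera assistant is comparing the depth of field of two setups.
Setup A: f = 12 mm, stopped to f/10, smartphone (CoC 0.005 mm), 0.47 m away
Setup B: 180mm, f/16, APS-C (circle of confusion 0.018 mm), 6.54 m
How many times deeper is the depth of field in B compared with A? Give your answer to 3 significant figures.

4.84

Setup A: H = 12²/(10×0.005) + 12 ≈ 2892.0 mm; DoF = Df − Dn = 558.88 − 405.51 ≈ 153.37 mm.
Setup B: H = 180²/(16×0.018) + 180 ≈ 112680.0 mm; DoF = Df − Dn = 6931.88 − 6190.06 ≈ 741.82 mm.
Ratio = 741.82 / 153.37 ≈ 4.84.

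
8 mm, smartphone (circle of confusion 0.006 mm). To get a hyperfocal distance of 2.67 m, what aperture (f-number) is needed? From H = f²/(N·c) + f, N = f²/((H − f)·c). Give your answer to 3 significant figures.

f/4.01

Rearrange H = f²/(N·c) + f for N: N = f² / ((H − f)·c).
N = 8² / ((2670 − 8) × 0.006) = 64 / 15.97 ≈ 4.01.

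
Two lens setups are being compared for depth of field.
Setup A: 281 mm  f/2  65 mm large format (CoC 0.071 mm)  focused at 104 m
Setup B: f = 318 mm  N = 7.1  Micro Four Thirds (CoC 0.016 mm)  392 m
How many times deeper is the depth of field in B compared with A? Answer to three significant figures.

Setup A: H = 281²/(2×0.071) + 281 ≈ 556344.4 mm; DoF = Df − Dn = 127846 − 87651 ≈ 40195 mm.
Setup B: H = 318²/(7.1×0.016) + 318 ≈ 890494.1 mm; DoF = Df − Dn = 700006 − 272221 ≈ 427785 mm.
Ratio = 427785 / 40195 ≈ 10.6.

10.6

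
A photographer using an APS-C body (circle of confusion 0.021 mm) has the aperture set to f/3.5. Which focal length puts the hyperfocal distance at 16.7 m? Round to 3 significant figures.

From H = f²/(N·c) + f, with f ≪ H: f ≈ √(H·N·c) = √(16700 × 3.5 × 0.021) = √1227.5 ≈ 35.03 mm.
The +f correction barely moves this — solving exactly, f² + N·c·f − N·c·H = 0 ⇒ f = (−N·c + √((N·c)² + 4·N·c·H))/2 = (−0.0735 + √4909.8)/2 ≈ 34.998 mm, so f ≈ 35.0 mm.

35.0 mm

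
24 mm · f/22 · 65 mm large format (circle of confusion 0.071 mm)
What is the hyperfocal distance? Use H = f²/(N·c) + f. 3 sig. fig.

Hyperfocal distance H = f²/(N·c) + f = 24²/(22 × 0.071) + 24 = 576/1.562 + 24 ≈ 392.8 mm ≈ 0.393 m.

393 mm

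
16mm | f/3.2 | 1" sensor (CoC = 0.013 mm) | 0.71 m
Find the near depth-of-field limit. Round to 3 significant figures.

0.638 m

Hyperfocal distance H = f²/(N·c) + f = 16²/(3.2 × 0.013) + 16 = 256/0.0416 + 16 ≈ 6169.8 mm ≈ 6.170 m.
Near limit Dn = s·(H − f)/(H + s − 2f) = 710 × (6169.8 − 16) / (6169.8 + 710 − 2 × 16) = 710 × 6153.8 / 6847.8 ≈ 638.04 mm ≈ 0.638 m.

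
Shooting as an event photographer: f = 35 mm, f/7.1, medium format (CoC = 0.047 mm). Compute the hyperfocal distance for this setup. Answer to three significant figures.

3.71 m

Hyperfocal distance H = f²/(N·c) + f = 35²/(7.1 × 0.047) + 35 = 1225/0.3337 + 35 ≈ 3706.0 mm ≈ 3.71 m.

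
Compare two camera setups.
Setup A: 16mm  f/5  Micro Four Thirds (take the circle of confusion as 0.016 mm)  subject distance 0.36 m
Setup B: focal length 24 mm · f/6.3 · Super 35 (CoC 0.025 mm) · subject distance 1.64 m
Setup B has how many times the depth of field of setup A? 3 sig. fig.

Setup A: H = 16²/(5×0.016) + 16 ≈ 3216.0 mm; DoF = Df − Dn = 403.361 − 325.056 ≈ 78.305 mm.
Setup B: H = 24²/(6.3×0.025) + 24 ≈ 3681.1 mm; DoF = Df − Dn = 2938.4 − 1137.4 ≈ 1801.0 mm.
Ratio = 1801.0 / 78.305 ≈ 23.0.

23.0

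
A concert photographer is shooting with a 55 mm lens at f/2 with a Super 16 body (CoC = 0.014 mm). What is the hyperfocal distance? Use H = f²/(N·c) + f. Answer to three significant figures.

Hyperfocal distance H = f²/(N·c) + f = 55²/(2 × 0.014) + 55 = 3025/0.028 + 55 ≈ 108090.7 mm ≈ 108 m.

108 m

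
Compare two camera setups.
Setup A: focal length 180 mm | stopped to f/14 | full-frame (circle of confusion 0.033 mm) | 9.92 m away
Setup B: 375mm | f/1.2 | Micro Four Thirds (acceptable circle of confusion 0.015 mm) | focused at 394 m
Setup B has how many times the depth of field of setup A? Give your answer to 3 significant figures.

14.2

Setup A: H = 180²/(14×0.033) + 180 ≈ 70309.9 mm; DoF = Df − Dn = 11520.0 − 8710.3 ≈ 2809.7 mm.
Setup B: H = 375²/(1.2×0.015) + 375 ≈ 7812875.0 mm; DoF = Df − Dn = 414905 − 375101 ≈ 39804 mm.
Ratio = 39804 / 2809.7 ≈ 14.2.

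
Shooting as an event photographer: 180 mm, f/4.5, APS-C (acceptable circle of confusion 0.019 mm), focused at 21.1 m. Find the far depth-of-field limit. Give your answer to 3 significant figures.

Hyperfocal distance H = f²/(N·c) + f = 180²/(4.5 × 0.019) + 180 = 32400/0.0855 + 180 ≈ 379127.4 mm ≈ 379.1 m.
Far limit Df = s·(H − f)/(H − s) = 21100 × (379127.4 − 180) / (379127.4 − 21100) = 21100 × 378947.4 / 358027.4 ≈ 22333 mm ≈ 22.3 m.

22.3 m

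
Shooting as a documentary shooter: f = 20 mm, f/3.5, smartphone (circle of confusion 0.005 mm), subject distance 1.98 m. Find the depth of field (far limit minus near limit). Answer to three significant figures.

342 mm

Hyperfocal distance H = f²/(N·c) + f = 20²/(3.5 × 0.005) + 20 = 400/0.0175 + 20 ≈ 22877.1 mm ≈ 22.88 m.
Near limit Dn = s·(H − f)/(H + s − 2f) = 1980 × (22877.1 − 20) / (22877.1 + 1980 − 2 × 20) = 1980 × 22857.1 / 24817.1 ≈ 1823.62 mm.
Far limit Df = s·(H − f)/(H − s) = 1980 × (22877.1 − 20) / (22877.1 − 1980) = 1980 × 22857.1 / 20897.1 ≈ 2165.71 mm.
Depth of field = Df − Dn = 2165.71 − 1823.62 ≈ 342.09 mm.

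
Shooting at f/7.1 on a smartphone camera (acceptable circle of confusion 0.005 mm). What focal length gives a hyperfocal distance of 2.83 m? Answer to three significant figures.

10.0 mm

From H = f²/(N·c) + f, with f ≪ H: f ≈ √(H·N·c) = √(2830 × 7.1 × 0.005) = √100.46 ≈ 10.02 mm.
The +f correction barely moves this — solving exactly, f² + N·c·f − N·c·H = 0 ⇒ f = (−N·c + √((N·c)² + 4·N·c·H))/2 = (−0.0355 + √401.86)/2 ≈ 10.005 mm, so f ≈ 10.0 mm.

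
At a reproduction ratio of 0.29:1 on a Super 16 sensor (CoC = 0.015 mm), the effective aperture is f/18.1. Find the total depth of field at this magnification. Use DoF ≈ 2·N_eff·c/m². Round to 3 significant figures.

At magnification m, DoF ≈ 2·N_eff·c/m² = 2 × 18.1 × 0.015 / 0.29² = 0.543 / 0.0841 ≈ 6.46 mm.

6.46 mm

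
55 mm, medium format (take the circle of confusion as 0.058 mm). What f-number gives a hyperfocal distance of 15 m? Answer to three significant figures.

Rearrange H = f²/(N·c) + f for N: N = f² / ((H − f)·c).
N = 55² / ((15000 − 55) × 0.058) = 3025 / 866.8 ≈ 3.49.

f/3.49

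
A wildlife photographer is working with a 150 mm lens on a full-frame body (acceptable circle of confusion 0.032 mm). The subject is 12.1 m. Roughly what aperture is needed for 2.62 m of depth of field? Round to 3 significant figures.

f/6.30

Write h = H − f = f²/(N·c). The thin-lens limits are Dn = s·h/(h + (s−f)) and Df = s·h/(h − (s−f)), so DoF = Df − Dn = 2·s·(s−f)·h / (h² − (s−f)²).
That is a quadratic in h: DoF·h² − 2·s·(s−f)·h − DoF·(s−f)² = 0 ⇒ h = (s−f)·(s + √(s² + DoF²)) / DoF = 11950 × (12100 + √(12100² + 2620²)) / 2620 = 11950 × (12100 + 12380.4) / 2620 ≈ 111657 mm.
Then N = f²/(c·h) = 150² / (0.032 × 111657) = 22500 / 3573.0 ≈ 6.30.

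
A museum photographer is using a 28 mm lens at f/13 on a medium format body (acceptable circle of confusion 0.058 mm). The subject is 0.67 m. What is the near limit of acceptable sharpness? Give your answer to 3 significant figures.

Hyperfocal distance H = f²/(N·c) + f = 28²/(13 × 0.058) + 28 = 784/0.754 + 28 ≈ 1067.8 mm ≈ 1.068 m.
Near limit Dn = s·(H − f)/(H + s − 2f) = 670 × (1067.8 − 28) / (1067.8 + 670 − 2 × 28) = 670 × 1039.8 / 1681.8 ≈ 414.24 mm.

414 mm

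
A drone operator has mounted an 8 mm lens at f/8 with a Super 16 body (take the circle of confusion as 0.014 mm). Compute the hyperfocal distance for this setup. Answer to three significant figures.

0.579 m

Hyperfocal distance H = f²/(N·c) + f = 8²/(8 × 0.014) + 8 = 64/0.112 + 8 ≈ 579.4 mm ≈ 0.579 m.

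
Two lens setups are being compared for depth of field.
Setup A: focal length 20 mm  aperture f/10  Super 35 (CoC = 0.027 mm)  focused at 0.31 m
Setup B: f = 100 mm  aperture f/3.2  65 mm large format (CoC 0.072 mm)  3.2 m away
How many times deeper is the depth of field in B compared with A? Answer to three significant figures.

Setup A: H = 20²/(10×0.027) + 20 ≈ 1501.5 mm; DoF = Df − Dn = 385.45 − 259.25 ≈ 126.20 mm.
Setup B: H = 100²/(3.2×0.072) + 100 ≈ 43502.8 mm; DoF = Df − Dn = 3446.14 − 2986.68 ≈ 459.46 mm.
Ratio = 459.46 / 126.20 ≈ 3.64.

3.64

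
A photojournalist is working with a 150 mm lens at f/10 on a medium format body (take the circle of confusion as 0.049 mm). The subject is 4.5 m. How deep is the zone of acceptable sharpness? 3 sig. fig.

0.860 m

Hyperfocal distance H = f²/(N·c) + f = 150²/(10 × 0.049) + 150 = 22500/0.49 + 150 ≈ 46068.4 mm ≈ 46.07 m.
Near limit Dn = s·(H − f)/(H + s − 2f) = 4500 × (46068.4 − 150) / (46068.4 + 4500 − 2 × 150) = 4500 × 45918.4 / 50268.4 ≈ 4110.59 mm.
Far limit Df = s·(H − f)/(H − s) = 4500 × (46068.4 − 150) / (46068.4 − 4500) = 4500 × 45918.4 / 41568.4 ≈ 4970.91 mm.
Depth of field = Df − Dn = 4970.91 − 4110.59 ≈ 860.32 mm ≈ 0.860 m.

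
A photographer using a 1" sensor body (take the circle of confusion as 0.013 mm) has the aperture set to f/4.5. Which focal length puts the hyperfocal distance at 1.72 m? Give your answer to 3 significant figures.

From H = f²/(N·c) + f, with f ≪ H: f ≈ √(H·N·c) = √(1720 × 4.5 × 0.013) = √100.62 ≈ 10.03 mm.
The +f correction barely moves this — solving exactly, f² + N·c·f − N·c·H = 0 ⇒ f = (−N·c + √((N·c)² + 4·N·c·H))/2 = (−0.0585 + √402.48)/2 ≈ 10.002 mm, so f ≈ 10.0 mm.

10.0 mm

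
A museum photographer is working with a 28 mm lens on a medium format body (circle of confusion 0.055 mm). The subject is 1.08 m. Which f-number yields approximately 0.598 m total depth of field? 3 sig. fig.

f/3.50

Write h = H − f = f²/(N·c). The thin-lens limits are Dn = s·h/(h + (s−f)) and Df = s·h/(h − (s−f)), so DoF = Df − Dn = 2·s·(s−f)·h / (h² − (s−f)²).
That is a quadratic in h: DoF·h² − 2·s·(s−f)·h − DoF·(s−f)² = 0 ⇒ h = (s−f)·(s + √(s² + DoF²)) / DoF = 1052 × (1080 + √(1080² + 598²)) / 598 = 1052 × (1080 + 1234.51) / 598 ≈ 4071.7 mm.
Then N = f²/(c·h) = 28² / (0.055 × 4071.7) = 784 / 223.94 ≈ 3.50.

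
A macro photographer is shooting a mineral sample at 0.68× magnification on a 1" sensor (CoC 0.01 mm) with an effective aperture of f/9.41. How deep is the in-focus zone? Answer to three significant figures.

0.407 mm

At magnification m, DoF ≈ 2·N_eff·c/m² = 2 × 9.41 × 0.01 / 0.68² = 0.1882 / 0.4624 ≈ 0.407 mm.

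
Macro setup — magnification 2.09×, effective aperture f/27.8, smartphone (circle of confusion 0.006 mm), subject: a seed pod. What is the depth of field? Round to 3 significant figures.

At magnification m, DoF ≈ 2·N_eff·c/m² = 2 × 27.8 × 0.006 / 2.09² = 0.3336 / 4.368 ≈ 0.0764 mm.

0.0764 mm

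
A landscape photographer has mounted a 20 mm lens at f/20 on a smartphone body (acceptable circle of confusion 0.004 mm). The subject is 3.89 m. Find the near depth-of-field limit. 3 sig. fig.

2.19 m

Hyperfocal distance H = f²/(N·c) + f = 20²/(20 × 0.004) + 20 = 400/0.08 + 20 ≈ 5020.0 mm ≈ 5.020 m.
Near limit Dn = s·(H − f)/(H + s − 2f) = 3890 × (5020.0 − 20) / (5020.0 + 3890 − 2 × 20) = 3890 × 5000.0 / 8870.0 ≈ 2192.8 mm ≈ 2.19 m.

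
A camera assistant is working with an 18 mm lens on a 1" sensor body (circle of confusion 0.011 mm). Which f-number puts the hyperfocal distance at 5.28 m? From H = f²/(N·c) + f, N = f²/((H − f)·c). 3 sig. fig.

Rearrange H = f²/(N·c) + f for N: N = f² / ((H − f)·c).
N = 18² / ((5280 − 18) × 0.011) = 324 / 57.88 ≈ 5.60.

f/5.60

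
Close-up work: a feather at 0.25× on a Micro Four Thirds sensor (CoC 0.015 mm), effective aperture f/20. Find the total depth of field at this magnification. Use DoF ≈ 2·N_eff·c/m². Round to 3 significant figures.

At magnification m, DoF ≈ 2·N_eff·c/m² = 2 × 20 × 0.015 / 0.25² = 0.6 / 0.0625 ≈ 9.6 mm.

9.60 mm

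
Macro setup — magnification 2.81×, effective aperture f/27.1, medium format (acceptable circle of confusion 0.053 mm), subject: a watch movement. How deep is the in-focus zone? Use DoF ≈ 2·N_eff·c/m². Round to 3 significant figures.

At magnification m, DoF ≈ 2·N_eff·c/m² = 2 × 27.1 × 0.053 / 2.81² = 2.873 / 7.896 ≈ 0.364 mm.

0.364 mm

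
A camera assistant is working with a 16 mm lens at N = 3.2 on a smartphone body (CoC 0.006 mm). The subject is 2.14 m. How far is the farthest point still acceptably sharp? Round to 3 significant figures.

2.55 m

Hyperfocal distance H = f²/(N·c) + f = 16²/(3.2 × 0.006) + 16 = 256/0.0192 + 16 ≈ 13349.3 mm ≈ 13.35 m.
Far limit Df = s·(H − f)/(H − s) = 2140 × (13349.3 − 16) / (13349.3 − 2140) = 2140 × 13333.3 / 11209.3 ≈ 2545.5 mm ≈ 2.55 m.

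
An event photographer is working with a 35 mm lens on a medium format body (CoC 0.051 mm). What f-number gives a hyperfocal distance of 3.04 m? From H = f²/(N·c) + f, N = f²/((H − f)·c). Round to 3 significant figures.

Rearrange H = f²/(N·c) + f for N: N = f² / ((H − f)·c).
N = 35² / ((3040 − 35) × 0.051) = 1225 / 153.3 ≈ 7.99.

f/7.99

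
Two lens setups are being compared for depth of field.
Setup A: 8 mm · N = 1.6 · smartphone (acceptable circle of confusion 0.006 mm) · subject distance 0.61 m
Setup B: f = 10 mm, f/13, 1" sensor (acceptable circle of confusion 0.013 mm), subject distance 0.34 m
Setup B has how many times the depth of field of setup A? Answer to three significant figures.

4.96

Setup A: H = 8²/(1.6×0.006) + 8 ≈ 6674.7 mm; DoF = Df − Dn = 670.55 − 559.48 ≈ 111.07 mm.
Setup B: H = 10²/(13×0.013) + 10 ≈ 601.7 mm; DoF = Df − Dn = 768.71 − 218.27 ≈ 550.44 mm.
Ratio = 550.44 / 111.07 ≈ 4.96.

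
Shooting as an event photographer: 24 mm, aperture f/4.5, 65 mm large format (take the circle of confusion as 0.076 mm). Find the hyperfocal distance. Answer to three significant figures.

1.71 m

Hyperfocal distance H = f²/(N·c) + f = 24²/(4.5 × 0.076) + 24 = 576/0.342 + 24 ≈ 1708.2 mm ≈ 1.71 m.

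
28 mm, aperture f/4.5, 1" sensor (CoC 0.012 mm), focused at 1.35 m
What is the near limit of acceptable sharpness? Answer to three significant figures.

1.24 m

Hyperfocal distance H = f²/(N·c) + f = 28²/(4.5 × 0.012) + 28 = 784/0.054 + 28 ≈ 14546.5 mm ≈ 14.55 m.
Near limit Dn = s·(H − f)/(H + s − 2f) = 1350 × (14546.5 − 28) / (14546.5 + 1350 − 2 × 28) = 1350 × 14518.5 / 15840.5 ≈ 1237.3 mm ≈ 1.24 m.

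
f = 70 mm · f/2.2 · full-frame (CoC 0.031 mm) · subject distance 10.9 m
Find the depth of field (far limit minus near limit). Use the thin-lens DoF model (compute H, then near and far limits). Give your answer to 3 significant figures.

Hyperfocal distance H = f²/(N·c) + f = 70²/(2.2 × 0.031) + 70 = 4900/0.0682 + 70 ≈ 71917.5 mm ≈ 71.92 m.
Near limit Dn = s·(H − f)/(H + s − 2f) = 10900 × (71917.5 − 70) / (71917.5 + 10900 − 2 × 70) = 10900 × 71847.5 / 82677.5 ≈ 9472.2 mm.
Far limit Df = s·(H − f)/(H − s) = 10900 × (71917.5 − 70) / (71917.5 − 10900) = 10900 × 71847.5 / 61017.5 ≈ 12834.6 mm.
Depth of field = Df − Dn = 12834.6 − 9472.2 ≈ 3362.4 mm ≈ 3.36 m.

3.36 m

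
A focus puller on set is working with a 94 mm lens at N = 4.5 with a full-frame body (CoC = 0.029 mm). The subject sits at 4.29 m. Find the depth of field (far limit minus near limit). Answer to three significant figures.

Hyperfocal distance H = f²/(N·c) + f = 94²/(4.5 × 0.029) + 94 = 8836/0.1305 + 94 ≈ 67802.8 mm ≈ 67.80 m.
Near limit Dn = s·(H − f)/(H + s − 2f) = 4290 × (67802.8 − 94) / (67802.8 + 4290 − 2 × 94) = 4290 × 67708.8 / 71904.8 ≈ 4039.66 mm.
Far limit Df = s·(H − f)/(H − s) = 4290 × (67802.8 − 94) / (67802.8 − 4290) = 4290 × 67708.8 / 63512.8 ≈ 4573.42 mm.
Depth of field = Df − Dn = 4573.42 − 4039.66 ≈ 533.76 mm ≈ 0.534 m.

0.534 m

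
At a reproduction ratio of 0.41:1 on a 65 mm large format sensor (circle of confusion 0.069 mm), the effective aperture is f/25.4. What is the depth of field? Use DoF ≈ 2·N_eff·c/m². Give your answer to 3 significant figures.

20.9 mm

At magnification m, DoF ≈ 2·N_eff·c/m² = 2 × 25.4 × 0.069 / 0.41² = 3.505 / 0.1681 ≈ 20.9 mm.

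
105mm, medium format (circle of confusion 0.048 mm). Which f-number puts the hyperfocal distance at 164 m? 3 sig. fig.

f/1.40

Rearrange H = f²/(N·c) + f for N: N = f² / ((H − f)·c).
N = 105² / ((164000 − 105) × 0.048) = 11025 / 7867 ≈ 1.40.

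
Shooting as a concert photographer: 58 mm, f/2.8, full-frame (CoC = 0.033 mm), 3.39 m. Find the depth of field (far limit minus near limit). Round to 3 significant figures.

Hyperfocal distance H = f²/(N·c) + f = 58²/(2.8 × 0.033) + 58 = 3364/0.0924 + 58 ≈ 36464.9 mm ≈ 36.46 m.
Near limit Dn = s·(H − f)/(H + s − 2f) = 3390 × (36464.9 − 58) / (36464.9 + 3390 − 2 × 58) = 3390 × 36406.9 / 39738.9 ≈ 3105.76 mm.
Far limit Df = s·(H − f)/(H − s) = 3390 × (36464.9 − 58) / (36464.9 − 3390) = 3390 × 36406.9 / 33074.9 ≈ 3731.51 mm.
Depth of field = Df − Dn = 3731.51 − 3105.76 ≈ 625.75 mm ≈ 0.626 m.

0.626 m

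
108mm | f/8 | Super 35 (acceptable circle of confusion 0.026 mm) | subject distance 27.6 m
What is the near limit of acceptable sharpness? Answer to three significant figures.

18.5 m

Hyperfocal distance H = f²/(N·c) + f = 108²/(8 × 0.026) + 108 = 11664/0.208 + 108 ≈ 56184.9 mm ≈ 56.18 m.
Near limit Dn = s·(H − f)/(H + s − 2f) = 27600 × (56184.9 − 108) / (56184.9 + 27600 − 2 × 108) = 27600 × 56076.9 / 83568.9 ≈ 18520 mm ≈ 18.5 m.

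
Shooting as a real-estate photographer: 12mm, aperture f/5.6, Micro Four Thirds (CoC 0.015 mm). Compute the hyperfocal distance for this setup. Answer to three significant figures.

1.73 m

Hyperfocal distance H = f²/(N·c) + f = 12²/(5.6 × 0.015) + 12 = 144/0.084 + 12 ≈ 1726.3 mm ≈ 1.73 m.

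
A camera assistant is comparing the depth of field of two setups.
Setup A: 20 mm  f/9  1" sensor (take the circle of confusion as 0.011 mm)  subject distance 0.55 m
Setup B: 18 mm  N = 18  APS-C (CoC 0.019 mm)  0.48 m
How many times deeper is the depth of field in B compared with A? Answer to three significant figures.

4.18

Setup A: H = 20²/(9×0.011) + 20 ≈ 4060.4 mm; DoF = Df − Dn = 633.04 − 486.22 ≈ 146.82 mm.
Setup B: H = 18²/(18×0.019) + 18 ≈ 965.4 mm; DoF = Df − Dn = 936.89 − 322.65 ≈ 614.24 mm.
Ratio = 614.24 / 146.82 ≈ 4.18.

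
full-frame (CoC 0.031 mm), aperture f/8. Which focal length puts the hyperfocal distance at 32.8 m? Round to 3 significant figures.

90.1 mm

From H = f²/(N·c) + f, with f ≪ H: f ≈ √(H·N·c) = √(32800 × 8 × 0.031) = √8134.4 ≈ 90.19 mm.
Exact: f² + N·c·f − N·c·H = 0 ⇒ f = (−N·c + √((N·c)² + 4·N·c·H))/2 = (−0.248 + √32538)/2 ≈ 90.067 mm ≈ 90.1 mm.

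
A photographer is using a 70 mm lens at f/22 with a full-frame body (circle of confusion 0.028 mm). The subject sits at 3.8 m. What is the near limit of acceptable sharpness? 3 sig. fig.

Hyperfocal distance H = f²/(N·c) + f = 70²/(22 × 0.028) + 70 = 4900/0.616 + 70 ≈ 8024.5 mm ≈ 8.025 m.
Near limit Dn = s·(H − f)/(H + s − 2f) = 3800 × (8024.5 − 70) / (8024.5 + 3800 − 2 × 70) = 3800 × 7954.5 / 11684.5 ≈ 2586.9 mm ≈ 2.59 m.

2.59 m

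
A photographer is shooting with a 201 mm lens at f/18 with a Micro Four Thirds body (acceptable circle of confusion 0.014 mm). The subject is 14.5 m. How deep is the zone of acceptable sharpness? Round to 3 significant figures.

Hyperfocal distance H = f²/(N·c) + f = 201²/(18 × 0.014) + 201 = 40401/0.252 + 201 ≈ 160522.4 mm ≈ 160.5 m.
Near limit Dn = s·(H − f)/(H + s − 2f) = 14500 × (160522.4 − 201) / (160522.4 + 14500 − 2 × 201) = 14500 × 160321.4 / 174620.4 ≈ 13312.7 mm.
Far limit Df = s·(H − f)/(H − s) = 14500 × (160522.4 − 201) / (160522.4 − 14500) = 14500 × 160321.4 / 146022.4 ≈ 15919.9 mm.
Depth of field = Df − Dn = 15919.9 − 13312.7 ≈ 2607.2 mm ≈ 2.61 m.

2.61 m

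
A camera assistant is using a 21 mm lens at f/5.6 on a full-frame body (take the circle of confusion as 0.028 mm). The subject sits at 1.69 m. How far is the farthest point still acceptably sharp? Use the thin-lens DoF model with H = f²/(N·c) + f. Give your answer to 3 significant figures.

Hyperfocal distance H = f²/(N·c) + f = 21²/(5.6 × 0.028) + 21 = 441/0.1568 + 21 ≈ 2833.5 mm ≈ 2.833 m.
Far limit Df = s·(H − f)/(H − s) = 1690 × (2833.5 − 21) / (2833.5 − 1690) = 1690 × 2812.5 / 1143.5 ≈ 4156.6 mm ≈ 4.16 m.

4.16 m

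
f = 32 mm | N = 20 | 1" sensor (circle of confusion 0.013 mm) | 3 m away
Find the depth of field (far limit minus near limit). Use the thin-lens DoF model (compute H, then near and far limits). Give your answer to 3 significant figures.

10.5 m

Hyperfocal distance H = f²/(N·c) + f = 32²/(20 × 0.013) + 32 = 1024/0.26 + 32 ≈ 3970.5 mm ≈ 3.970 m.
Near limit Dn = s·(H − f)/(H + s − 2f) = 3000 × (3970.5 − 32) / (3970.5 + 3000 − 2 × 32) = 3000 × 3938.5 / 6906.5 ≈ 1711 mm.
Far limit Df = s·(H − f)/(H − s) = 3000 × (3970.5 − 32) / (3970.5 − 3000) = 3000 × 3938.5 / 970.5 ≈ 12175 mm.
Depth of field = Df − Dn = 12175 − 1711 ≈ 10464 mm ≈ 10.5 m.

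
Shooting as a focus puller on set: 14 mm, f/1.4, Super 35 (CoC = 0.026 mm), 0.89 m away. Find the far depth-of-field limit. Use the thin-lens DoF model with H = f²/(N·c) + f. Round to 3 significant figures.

Hyperfocal distance H = f²/(N·c) + f = 14²/(1.4 × 0.026) + 14 = 196/0.0364 + 14 ≈ 5398.6 mm ≈ 5.399 m.
Far limit Df = s·(H − f)/(H − s) = 890 × (5398.6 − 14) / (5398.6 − 890) = 890 × 5384.6 / 4508.6 ≈ 1062.9 mm ≈ 1.06 m.

1.06 m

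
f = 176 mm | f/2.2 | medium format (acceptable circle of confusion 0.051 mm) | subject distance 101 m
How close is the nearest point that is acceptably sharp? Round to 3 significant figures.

74.0 m

Hyperfocal distance H = f²/(N·c) + f = 176²/(2.2 × 0.051) + 176 = 30976/0.1122 + 176 ≈ 276254.4 mm ≈ 276.3 m.
Near limit Dn = s·(H − f)/(H + s − 2f) = 101000 × (276254.4 − 176) / (276254.4 + 101000 − 2 × 176) = 101000 × 276078.4 / 376902.4 ≈ 73982 mm ≈ 74.0 m.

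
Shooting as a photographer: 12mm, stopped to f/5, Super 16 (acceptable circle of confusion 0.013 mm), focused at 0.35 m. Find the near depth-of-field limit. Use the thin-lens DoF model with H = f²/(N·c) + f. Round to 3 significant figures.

Hyperfocal distance H = f²/(N·c) + f = 12²/(5 × 0.013) + 12 = 144/0.065 + 12 ≈ 2227.4 mm ≈ 2.227 m.
Near limit Dn = s·(H − f)/(H + s − 2f) = 350 × (2227.4 − 12) / (2227.4 + 350 − 2 × 12) = 350 × 2215.4 / 2553.4 ≈ 303.67 mm.

304 mm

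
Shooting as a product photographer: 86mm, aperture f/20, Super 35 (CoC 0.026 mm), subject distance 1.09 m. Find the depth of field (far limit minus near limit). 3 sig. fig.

Hyperfocal distance H = f²/(N·c) + f = 86²/(20 × 0.026) + 86 = 7396/0.52 + 86 ≈ 14309.1 mm ≈ 14.31 m.
Near limit Dn = s·(H − f)/(H + s − 2f) = 1090 × (14309.1 − 86) / (14309.1 + 1090 − 2 × 86) = 1090 × 14223.1 / 15227.1 ≈ 1018.13 mm.
Far limit Df = s·(H − f)/(H − s) = 1090 × (14309.1 − 86) / (14309.1 − 1090) = 1090 × 14223.1 / 13219.1 ≈ 1172.79 mm.
Depth of field = Df − Dn = 1172.79 − 1018.13 ≈ 154.66 mm.

155 mm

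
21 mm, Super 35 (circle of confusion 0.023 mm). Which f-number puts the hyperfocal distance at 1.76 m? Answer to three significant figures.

f/11

Rearrange H = f²/(N·c) + f for N: N = f² / ((H − f)·c).
N = 21² / ((1760 − 21) × 0.023) = 441 / 40.00 ≈ 11.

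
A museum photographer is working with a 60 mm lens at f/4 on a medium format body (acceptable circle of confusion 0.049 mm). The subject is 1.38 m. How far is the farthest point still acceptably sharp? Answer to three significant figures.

1.49 m

Hyperfocal distance H = f²/(N·c) + f = 60²/(4 × 0.049) + 60 = 3600/0.196 + 60 ≈ 18427.3 mm ≈ 18.43 m.
Far limit Df = s·(H − f)/(H − s) = 1380 × (18427.3 − 60) / (18427.3 − 1380) = 1380 × 18367.3 / 17047.3 ≈ 1486.9 mm ≈ 1.49 m.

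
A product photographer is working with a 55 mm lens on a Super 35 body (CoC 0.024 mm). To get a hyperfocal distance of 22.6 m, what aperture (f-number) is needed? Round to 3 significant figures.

f/5.59

Rearrange H = f²/(N·c) + f for N: N = f² / ((H − f)·c).
N = 55² / ((22600 − 55) × 0.024) = 3025 / 541.1 ≈ 5.59.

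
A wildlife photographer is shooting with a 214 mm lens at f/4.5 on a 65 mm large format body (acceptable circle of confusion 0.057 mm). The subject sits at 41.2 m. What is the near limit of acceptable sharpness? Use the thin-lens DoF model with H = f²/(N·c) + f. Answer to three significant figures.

Hyperfocal distance H = f²/(N·c) + f = 214²/(4.5 × 0.057) + 214 = 45796/0.2565 + 214 ≈ 178755.9 mm ≈ 178.8 m.
Near limit Dn = s·(H − f)/(H + s − 2f) = 41200 × (178755.9 − 214) / (178755.9 + 41200 − 2 × 214) = 41200 × 178541.9 / 219527.9 ≈ 33508 mm ≈ 33.5 m.

33.5 m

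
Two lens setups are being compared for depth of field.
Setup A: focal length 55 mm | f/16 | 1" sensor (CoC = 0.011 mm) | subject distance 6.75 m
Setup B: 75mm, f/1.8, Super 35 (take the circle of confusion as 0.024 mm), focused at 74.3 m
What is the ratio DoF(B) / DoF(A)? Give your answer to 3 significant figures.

Setup A: H = 55²/(16×0.011) + 55 ≈ 17242.5 mm; DoF = Df − Dn = 11057.0 − 4857.8 ≈ 6199.2 mm.
Setup B: H = 75²/(1.8×0.024) + 75 ≈ 130283.3 mm; DoF = Df − Dn = 172810 − 47323 ≈ 125487 mm.
Ratio = 125487 / 6199.2 ≈ 20.2.

20.2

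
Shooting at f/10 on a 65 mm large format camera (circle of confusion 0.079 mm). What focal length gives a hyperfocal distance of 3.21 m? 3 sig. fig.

From H = f²/(N·c) + f, with f ≪ H: f ≈ √(H·N·c) = √(3210 × 10 × 0.079) = √2535.9 ≈ 50.36 mm.
Exact: f² + N·c·f − N·c·H = 0 ⇒ f = (−N·c + √((N·c)² + 4·N·c·H))/2 = (−0.79 + √10144)/2 ≈ 49.964 mm ≈ 50.0 mm.

50.0 mm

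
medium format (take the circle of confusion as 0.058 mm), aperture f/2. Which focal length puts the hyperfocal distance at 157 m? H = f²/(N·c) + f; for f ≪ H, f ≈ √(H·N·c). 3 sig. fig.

135 mm

From H = f²/(N·c) + f, with f ≪ H: f ≈ √(H·N·c) = √(157000 × 2 × 0.058) = √18212 ≈ 135.0 mm.
The +f correction barely moves this — solving exactly, f² + N·c·f − N·c·H = 0 ⇒ f = (−N·c + √((N·c)² + 4·N·c·H))/2 = (−0.116 + √72848)/2 ≈ 134.89 mm, so f ≈ 135 mm.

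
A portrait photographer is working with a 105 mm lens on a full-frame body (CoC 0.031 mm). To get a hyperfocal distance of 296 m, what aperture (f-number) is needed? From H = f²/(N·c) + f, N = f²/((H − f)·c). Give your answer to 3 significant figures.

Rearrange H = f²/(N·c) + f for N: N = f² / ((H − f)·c).
N = 105² / ((296000 − 105) × 0.031) = 11025 / 9173 ≈ 1.20.

f/1.20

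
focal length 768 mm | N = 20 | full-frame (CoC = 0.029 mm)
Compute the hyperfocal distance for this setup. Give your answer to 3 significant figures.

Hyperfocal distance H = f²/(N·c) + f = 768²/(20 × 0.029) + 768 = 589824/0.58 + 768 ≈ 1017705.9 mm ≈ 1020 m.

1020 m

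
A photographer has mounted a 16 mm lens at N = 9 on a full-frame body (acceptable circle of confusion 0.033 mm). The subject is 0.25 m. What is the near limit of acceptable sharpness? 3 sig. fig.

Hyperfocal distance H = f²/(N·c) + f = 16²/(9 × 0.033) + 16 = 256/0.297 + 16 ≈ 878.0 mm ≈ 0.878 m.
Near limit Dn = s·(H − f)/(H + s − 2f) = 250 × (878.0 − 16) / (878.0 + 250 − 2 × 16) = 250 × 862.0 / 1096.0 ≈ 196.62 mm.

197 mm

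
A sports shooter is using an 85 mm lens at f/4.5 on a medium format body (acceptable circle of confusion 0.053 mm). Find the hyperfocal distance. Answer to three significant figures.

Hyperfocal distance H = f²/(N·c) + f = 85²/(4.5 × 0.053) + 85 = 7225/0.2385 + 85 ≈ 30378.5 mm ≈ 30.4 m.

30.4 m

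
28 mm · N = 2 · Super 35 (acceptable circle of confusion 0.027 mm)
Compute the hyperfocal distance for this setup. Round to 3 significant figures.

14.5 m

Hyperfocal distance H = f²/(N·c) + f = 28²/(2 × 0.027) + 28 = 784/0.054 + 28 ≈ 14546.5 mm ≈ 14.5 m.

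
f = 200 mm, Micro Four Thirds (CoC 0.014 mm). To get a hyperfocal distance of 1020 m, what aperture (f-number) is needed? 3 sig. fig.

f/2.80

Rearrange H = f²/(N·c) + f for N: N = f² / ((H − f)·c).
N = 200² / ((1020000 − 200) × 0.014) = 40000 / 14277 ≈ 2.80.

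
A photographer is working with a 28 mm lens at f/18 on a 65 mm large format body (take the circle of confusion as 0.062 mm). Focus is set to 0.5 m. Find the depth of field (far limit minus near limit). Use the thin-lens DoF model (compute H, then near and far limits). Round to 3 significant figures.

Hyperfocal distance H = f²/(N·c) + f = 28²/(18 × 0.062) + 28 = 784/1.116 + 28 ≈ 730.5 mm ≈ 0.731 m.
Near limit Dn = s·(H − f)/(H + s − 2f) = 500 × (730.5 − 28) / (730.5 + 500 − 2 × 28) = 500 × 702.5 / 1174.5 ≈ 299.1 mm.
Far limit Df = s·(H − f)/(H − s) = 500 × (730.5 − 28) / (730.5 − 500) = 500 × 702.5 / 230.5 ≈ 1523.8 mm.
Depth of field = Df − Dn = 1523.8 − 299.1 ≈ 1224.7 mm ≈ 1.22 m.

1.22 m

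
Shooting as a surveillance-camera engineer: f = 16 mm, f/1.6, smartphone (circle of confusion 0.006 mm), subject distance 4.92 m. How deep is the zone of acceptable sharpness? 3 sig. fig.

1.87 m

Hyperfocal distance H = f²/(N·c) + f = 16²/(1.6 × 0.006) + 16 = 256/0.0096 + 16 ≈ 26682.7 mm ≈ 26.68 m.
Near limit Dn = s·(H − f)/(H + s − 2f) = 4920 × (26682.7 − 16) / (26682.7 + 4920 − 2 × 16) = 4920 × 26666.7 / 31570.7 ≈ 4155.8 mm.
Far limit Df = s·(H − f)/(H − s) = 4920 × (26682.7 − 16) / (26682.7 − 4920) = 4920 × 26666.7 / 21762.7 ≈ 6028.7 mm.
Depth of field = Df − Dn = 6028.7 − 4155.8 ≈ 1872.9 mm ≈ 1.87 m.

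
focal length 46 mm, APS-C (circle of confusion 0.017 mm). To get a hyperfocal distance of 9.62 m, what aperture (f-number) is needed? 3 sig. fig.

f/13

Rearrange H = f²/(N·c) + f for N: N = f² / ((H − f)·c).
N = 46² / ((9620 − 46) × 0.017) = 2116 / 162.8 ≈ 13.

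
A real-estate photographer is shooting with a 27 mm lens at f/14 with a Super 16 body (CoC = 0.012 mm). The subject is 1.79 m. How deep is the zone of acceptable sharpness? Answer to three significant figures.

Hyperfocal distance H = f²/(N·c) + f = 27²/(14 × 0.012) + 27 = 729/0.168 + 27 ≈ 4366.3 mm ≈ 4.366 m.
Near limit Dn = s·(H − f)/(H + s − 2f) = 1790 × (4366.3 − 27) / (4366.3 + 1790 − 2 × 27) = 1790 × 4339.3 / 6102.3 ≈ 1272.9 mm.
Far limit Df = s·(H − f)/(H − s) = 1790 × (4366.3 − 27) / (4366.3 − 1790) = 1790 × 4339.3 / 2576.3 ≈ 3014.9 mm.
Depth of field = Df − Dn = 3014.9 − 1272.9 ≈ 1742.0 mm ≈ 1.74 m.

1.74 m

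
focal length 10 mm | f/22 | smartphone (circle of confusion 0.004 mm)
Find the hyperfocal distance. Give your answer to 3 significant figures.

1.15 m

Hyperfocal distance H = f²/(N·c) + f = 10²/(22 × 0.004) + 10 = 100/0.088 + 10 ≈ 1146.4 mm ≈ 1.15 m.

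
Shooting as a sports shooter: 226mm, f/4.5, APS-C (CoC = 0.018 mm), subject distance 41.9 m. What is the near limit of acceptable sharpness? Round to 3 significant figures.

Hyperfocal distance H = f²/(N·c) + f = 226²/(4.5 × 0.018) + 226 = 51076/0.081 + 226 ≈ 630793.9 mm ≈ 630.8 m.
Near limit Dn = s·(H − f)/(H + s − 2f) = 41900 × (630793.9 − 226) / (630793.9 + 41900 − 2 × 226) = 41900 × 630567.9 / 672241.9 ≈ 39303 mm ≈ 39.3 m.

39.3 m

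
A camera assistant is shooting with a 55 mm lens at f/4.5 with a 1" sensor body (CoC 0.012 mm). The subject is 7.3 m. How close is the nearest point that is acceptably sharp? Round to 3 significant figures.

6.46 m

Hyperfocal distance H = f²/(N·c) + f = 55²/(4.5 × 0.012) + 55 = 3025/0.054 + 55 ≈ 56073.5 mm ≈ 56.07 m.
Near limit Dn = s·(H − f)/(H + s − 2f) = 7300 × (56073.5 − 55) / (56073.5 + 7300 − 2 × 55) = 7300 × 56018.5 / 63263.5 ≈ 6464.0 mm ≈ 6.46 m.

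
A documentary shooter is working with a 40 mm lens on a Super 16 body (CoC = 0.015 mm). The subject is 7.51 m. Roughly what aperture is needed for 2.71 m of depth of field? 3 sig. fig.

f/2.50

Write h = H − f = f²/(N·c). The thin-lens limits are Dn = s·h/(h + (s−f)) and Df = s·h/(h − (s−f)), so DoF = Df − Dn = 2·s·(s−f)·h / (h² − (s−f)²).
That is a quadratic in h: DoF·h² − 2·s·(s−f)·h − DoF·(s−f)² = 0 ⇒ h = (s−f)·(s + √(s² + DoF²)) / DoF = 7470 × (7510 + √(7510² + 2710²)) / 2710 = 7470 × (7510 + 7984.00) / 2710 ≈ 42709 mm.
Then N = f²/(c·h) = 40² / (0.015 × 42709) = 1600 / 640.63 ≈ 2.50.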